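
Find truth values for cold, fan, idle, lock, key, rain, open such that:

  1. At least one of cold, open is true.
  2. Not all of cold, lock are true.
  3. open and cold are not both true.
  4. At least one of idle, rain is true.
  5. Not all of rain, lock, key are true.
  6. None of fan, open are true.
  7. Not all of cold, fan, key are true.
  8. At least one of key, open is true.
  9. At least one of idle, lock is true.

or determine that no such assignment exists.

cold: True, fan: False, idle: True, lock: False, key: True, rain: True, open: False

  (1) {cold, open}: 1 true — at least one ✓
  (2) {cold, lock}: 1/2 true — not all ✓
  (3) open=F, cold=T — not both ✓
  (4) {idle, rain}: 2 true — at least one ✓
  (5) {rain, lock, key}: 2/3 true — not all ✓
  (6) {fan, open}: 0 true — none ✓
  (7) {cold, fan, key}: 2/3 true — not all ✓
  (8) {key, open}: 1 true — at least one ✓
  (9) {idle, lock}: 1 true — at least one ✓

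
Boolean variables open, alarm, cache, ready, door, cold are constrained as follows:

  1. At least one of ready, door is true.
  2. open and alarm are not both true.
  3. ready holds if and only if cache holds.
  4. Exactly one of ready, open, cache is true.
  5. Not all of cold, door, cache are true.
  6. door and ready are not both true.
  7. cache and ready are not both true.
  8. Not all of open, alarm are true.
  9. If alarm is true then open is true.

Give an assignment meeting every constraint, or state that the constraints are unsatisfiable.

open=T, alarm=F, cache=F, ready=F, door=T, cold=T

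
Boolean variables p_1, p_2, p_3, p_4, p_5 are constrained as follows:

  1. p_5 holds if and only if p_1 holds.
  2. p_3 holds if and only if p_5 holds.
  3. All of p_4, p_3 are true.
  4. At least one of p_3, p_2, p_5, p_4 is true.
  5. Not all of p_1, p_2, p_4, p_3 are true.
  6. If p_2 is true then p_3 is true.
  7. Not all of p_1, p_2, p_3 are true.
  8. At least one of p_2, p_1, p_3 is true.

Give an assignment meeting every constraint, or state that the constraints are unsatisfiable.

p_1 = True; p_2 = False; p_3 = True; p_4 = True; p_5 = True

  (1) p_5=T, p_1=T — same ✓
  (2) p_3=T, p_5=T — same ✓
  (3) {p_4, p_3}: all 2 true ✓
  (4) {p_3, p_2, p_5, p_4}: 3 true — at least one ✓
  (5) {p_1, p_2, p_4, p_3}: 3/4 true — not all ✓
  (6) p_2=F ⇒ p_3: vacuous ✓
  (7) {p_1, p_2, p_3}: 2/3 true — not all ✓
  (8) {p_2, p_1, p_3}: 2 true — at least one ✓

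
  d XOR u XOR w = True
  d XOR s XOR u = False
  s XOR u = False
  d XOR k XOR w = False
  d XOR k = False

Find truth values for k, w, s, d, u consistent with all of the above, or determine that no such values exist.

k=F; w=F; s=T; d=F; u=T

d XOR u XOR w = F XOR T XOR F = True ✓
d XOR s XOR u = F XOR T XOR T = False ✓
s XOR u = T XOR T = False ✓
d XOR k XOR w = F XOR F XOR F = False ✓
d XOR k = F XOR F = False ✓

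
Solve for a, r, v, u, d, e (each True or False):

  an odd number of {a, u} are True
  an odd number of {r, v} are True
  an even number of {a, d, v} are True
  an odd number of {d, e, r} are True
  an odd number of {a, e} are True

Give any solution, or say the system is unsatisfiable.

UNSATISFIABLE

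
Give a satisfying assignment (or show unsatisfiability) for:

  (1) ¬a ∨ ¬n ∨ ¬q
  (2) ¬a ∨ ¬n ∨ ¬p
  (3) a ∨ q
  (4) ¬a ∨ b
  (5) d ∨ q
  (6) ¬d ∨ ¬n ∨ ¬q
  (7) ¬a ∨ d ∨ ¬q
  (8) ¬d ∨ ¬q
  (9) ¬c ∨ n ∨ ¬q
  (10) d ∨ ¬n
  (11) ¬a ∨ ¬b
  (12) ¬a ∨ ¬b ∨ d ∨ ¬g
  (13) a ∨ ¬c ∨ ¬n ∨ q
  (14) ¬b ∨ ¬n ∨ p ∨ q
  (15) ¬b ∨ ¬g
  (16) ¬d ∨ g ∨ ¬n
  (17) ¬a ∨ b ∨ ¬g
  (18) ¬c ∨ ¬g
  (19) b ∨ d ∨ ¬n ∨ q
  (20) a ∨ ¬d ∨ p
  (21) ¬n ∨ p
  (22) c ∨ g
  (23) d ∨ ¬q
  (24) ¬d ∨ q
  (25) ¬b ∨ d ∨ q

Unsatisfiable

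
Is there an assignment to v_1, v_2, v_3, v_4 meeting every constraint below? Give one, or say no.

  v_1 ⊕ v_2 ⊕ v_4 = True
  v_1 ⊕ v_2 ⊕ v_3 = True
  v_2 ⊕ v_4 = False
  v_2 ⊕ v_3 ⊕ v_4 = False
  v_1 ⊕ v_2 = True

v_1=T, v_2=F, v_3=F, v_4=F

v_1 ⊕ v_2 ⊕ v_4 = T ⊕ F ⊕ F = True ✓
v_1 ⊕ v_2 ⊕ v_3 = T ⊕ F ⊕ F = True ✓
v_2 ⊕ v_4 = F ⊕ F = False ✓
v_2 ⊕ v_3 ⊕ v_4 = F ⊕ F ⊕ F = False ✓
v_1 ⊕ v_2 = T ⊕ F = True ✓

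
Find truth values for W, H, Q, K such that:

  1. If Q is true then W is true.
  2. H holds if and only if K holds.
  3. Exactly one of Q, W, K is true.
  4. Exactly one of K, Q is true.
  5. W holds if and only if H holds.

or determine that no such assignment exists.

Case Q = True:
  (1) with Q=T forces W = True.
  Constraint (3) is violated (Q=T, W=T) — contradiction.
Case Q = False:
  (4) with Q=F forces K = True.
  (2) with K=T forces H = True.
  (3) with K=T forces W = False.
  Constraint (5) is violated (W=F, H=T) — contradiction.
Both cases fail — unsatisfiable.

Unsatisfiable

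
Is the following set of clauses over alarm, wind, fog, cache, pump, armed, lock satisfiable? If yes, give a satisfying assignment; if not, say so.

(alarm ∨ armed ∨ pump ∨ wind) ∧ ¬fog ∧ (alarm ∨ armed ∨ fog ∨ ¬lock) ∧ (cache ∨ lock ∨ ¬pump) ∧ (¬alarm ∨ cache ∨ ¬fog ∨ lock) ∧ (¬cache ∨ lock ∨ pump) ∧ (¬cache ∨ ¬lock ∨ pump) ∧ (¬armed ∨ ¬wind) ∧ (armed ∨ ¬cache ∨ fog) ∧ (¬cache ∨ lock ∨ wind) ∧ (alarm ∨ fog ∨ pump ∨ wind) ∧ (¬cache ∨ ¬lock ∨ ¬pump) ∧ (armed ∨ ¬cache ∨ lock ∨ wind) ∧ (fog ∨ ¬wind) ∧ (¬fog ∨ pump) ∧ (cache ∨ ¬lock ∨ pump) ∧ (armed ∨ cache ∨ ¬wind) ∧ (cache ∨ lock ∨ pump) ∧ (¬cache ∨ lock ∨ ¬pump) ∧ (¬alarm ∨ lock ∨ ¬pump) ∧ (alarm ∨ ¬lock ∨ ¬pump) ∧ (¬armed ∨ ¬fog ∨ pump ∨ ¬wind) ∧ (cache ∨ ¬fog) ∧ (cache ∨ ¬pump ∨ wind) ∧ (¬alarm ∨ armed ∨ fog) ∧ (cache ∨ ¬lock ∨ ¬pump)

Unsatisfiable — no assignment works.

Case cache = True:
  (¬fog) forces fog = False.
  (armed ∨ ¬cache ∨ fog) forces armed = True.
  (¬armed ∨ ¬wind) forces wind = False.
  (¬cache ∨ lock ∨ wind) forces lock = True.
  (¬cache ∨ ¬lock ∨ pump) forces pump = True.
  Clause (¬cache ∨ ¬lock ∨ ¬pump) is falsified — contradiction.
Case cache = False:
  (¬fog) forces fog = False.
  (fog ∨ ¬wind) forces wind = False.
  (cache ∨ ¬pump ∨ wind) forces pump = False.
  (alarm ∨ fog ∨ pump ∨ wind) forces alarm = True.
  (cache ∨ ¬lock ∨ pump) forces lock = False.
  Clause (cache ∨ lock ∨ pump) is falsified — contradiction.
Both cases fail, so the formula is unsatisfiable.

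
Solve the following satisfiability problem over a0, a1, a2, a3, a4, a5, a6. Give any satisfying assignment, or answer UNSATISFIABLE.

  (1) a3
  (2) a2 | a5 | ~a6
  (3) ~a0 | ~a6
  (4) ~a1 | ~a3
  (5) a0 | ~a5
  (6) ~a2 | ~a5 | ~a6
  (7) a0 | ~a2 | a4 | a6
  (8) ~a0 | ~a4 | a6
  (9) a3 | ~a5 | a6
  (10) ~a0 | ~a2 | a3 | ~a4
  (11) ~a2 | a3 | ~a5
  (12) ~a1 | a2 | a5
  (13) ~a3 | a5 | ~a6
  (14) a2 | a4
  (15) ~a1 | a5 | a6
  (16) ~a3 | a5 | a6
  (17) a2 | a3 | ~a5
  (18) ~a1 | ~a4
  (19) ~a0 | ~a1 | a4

a0 = True, a1 = False, a2 = True, a3 = True, a4 = False, a5 = True, a6 = False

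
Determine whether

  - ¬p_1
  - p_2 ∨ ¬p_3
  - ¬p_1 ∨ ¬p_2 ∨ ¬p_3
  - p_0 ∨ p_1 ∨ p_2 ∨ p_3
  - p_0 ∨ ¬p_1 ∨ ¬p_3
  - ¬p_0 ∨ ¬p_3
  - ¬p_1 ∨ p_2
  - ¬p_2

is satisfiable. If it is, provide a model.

Unit clause (¬p_1) forces p_1 = False.
Unit clause (¬p_2) forces p_2 = False.
In (p_2 ∨ ¬p_3) only ¬p_3 is left, so p_3 = False.
In (p_0 ∨ p_1 ∨ p_2 ∨ p_3) only p_0 is left, so p_0 = True.
Check each clause:
  (¬p_1): ¬p_1 holds.
  (p_2 ∨ ¬p_3): ¬p_3 holds.
  (¬p_1 ∨ ¬p_2 ∨ ¬p_3): ¬p_1 holds.
  (p_0 ∨ p_1 ∨ p_2 ∨ p_3): p_0 holds.
  (p_0 ∨ ¬p_1 ∨ ¬p_3): p_0 holds.
  (¬p_0 ∨ ¬p_3): ¬p_3 holds.
  (¬p_1 ∨ p_2): ¬p_1 holds.
  (¬p_2): ¬p_2 holds.
All clauses satisfied.

p_0=T; p_1=F; p_2=F; p_3=F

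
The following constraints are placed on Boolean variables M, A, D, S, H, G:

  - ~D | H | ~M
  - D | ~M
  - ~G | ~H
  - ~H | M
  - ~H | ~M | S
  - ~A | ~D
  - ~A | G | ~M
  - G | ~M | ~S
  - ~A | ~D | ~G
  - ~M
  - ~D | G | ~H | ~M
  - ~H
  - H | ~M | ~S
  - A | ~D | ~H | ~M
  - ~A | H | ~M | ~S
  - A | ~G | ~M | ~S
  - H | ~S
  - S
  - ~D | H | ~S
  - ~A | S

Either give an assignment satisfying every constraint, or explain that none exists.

UNSATISFIABLE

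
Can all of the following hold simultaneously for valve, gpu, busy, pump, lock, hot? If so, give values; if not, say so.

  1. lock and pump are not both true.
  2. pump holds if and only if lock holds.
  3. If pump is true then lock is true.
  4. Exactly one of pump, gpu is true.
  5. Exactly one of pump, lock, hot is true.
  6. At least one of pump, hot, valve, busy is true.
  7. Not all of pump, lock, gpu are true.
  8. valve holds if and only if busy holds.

valve = True, gpu = True, busy = True, pump = False, lock = False, hot = True

  (1) lock=F, pump=F — not both ✓
  (2) pump=F, lock=F — same ✓
  (3) pump=F ⇒ lock: vacuous ✓
  (4) {pump, gpu}: 1 true — exactly one ✓
  (5) {pump, lock, hot}: 1 true — exactly one ✓
  (6) {pump, hot, valve, busy}: 3 true — at least one ✓
  (7) {pump, lock, gpu}: 1/3 true — not all ✓
  (8) valve=T, busy=T — same ✓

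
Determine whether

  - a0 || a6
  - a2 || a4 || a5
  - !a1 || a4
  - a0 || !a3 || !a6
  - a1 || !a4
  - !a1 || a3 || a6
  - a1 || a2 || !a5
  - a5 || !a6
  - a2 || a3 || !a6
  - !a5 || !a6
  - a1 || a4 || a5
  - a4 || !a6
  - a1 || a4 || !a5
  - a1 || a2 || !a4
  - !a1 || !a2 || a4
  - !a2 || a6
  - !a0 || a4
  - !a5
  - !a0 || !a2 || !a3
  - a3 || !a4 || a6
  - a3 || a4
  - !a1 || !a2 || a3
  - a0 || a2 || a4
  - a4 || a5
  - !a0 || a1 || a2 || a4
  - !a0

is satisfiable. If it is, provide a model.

UNSATISFIABLE

Case a5 = True:
  Clause (!a5) is falsified — contradiction.
Case a5 = False:
  (a5 || !a6) forces a6 = False.
  (a0 || a6) forces a0 = True.
  Clause (!a0) is falsified — contradiction.
Both cases fail, so the formula is unsatisfiable.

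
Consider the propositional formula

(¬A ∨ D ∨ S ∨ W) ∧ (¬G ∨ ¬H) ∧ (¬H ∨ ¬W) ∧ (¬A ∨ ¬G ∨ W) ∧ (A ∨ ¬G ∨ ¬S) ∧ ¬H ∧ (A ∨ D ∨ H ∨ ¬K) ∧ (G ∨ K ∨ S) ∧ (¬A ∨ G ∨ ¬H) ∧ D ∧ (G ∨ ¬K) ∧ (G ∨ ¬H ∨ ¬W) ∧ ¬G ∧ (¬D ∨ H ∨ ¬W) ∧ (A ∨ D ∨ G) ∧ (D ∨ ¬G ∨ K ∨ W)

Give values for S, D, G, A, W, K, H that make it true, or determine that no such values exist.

Unit clause (¬H) forces H = False.
Unit clause (D) forces D = True.
Unit clause (¬G) forces G = False.
In (¬D ∨ H ∨ ¬W) only ¬W is left, so W = False.
In (G ∨ ¬K) only ¬K is left, so K = False.
In (G ∨ K ∨ S) only S is left, so S = True.
Set A = False.
All clauses satisfied.

S: True, D: True, G: False, A: False, W: False, K: False, H: False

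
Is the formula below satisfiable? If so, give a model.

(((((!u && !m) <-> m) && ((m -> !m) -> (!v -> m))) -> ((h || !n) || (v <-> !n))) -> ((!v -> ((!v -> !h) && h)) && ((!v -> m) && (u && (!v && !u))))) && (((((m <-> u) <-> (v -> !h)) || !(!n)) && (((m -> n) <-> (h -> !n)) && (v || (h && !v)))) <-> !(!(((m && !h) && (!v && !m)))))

Case v = True: the formula simplifies to !((((!u && !m) <-> m) -> ((h || !n) || !n))) && !(((((m <-> u) <-> !h) || !(!n)) && ((m -> n) <-> (h -> !n)))).
  n = True: simplifies to !((((!u && !m) <-> m) -> h)) && !(!h).
    h = True: the conjunct !((((!u && !m) <-> m) -> h)) becomes !((((!u && !m) <-> m) -> True)) = False.
    h = False: the conjunct !(!h) becomes !(!False) = False.
  n = False: the conjunct !((((!u && !m) <-> m) -> ((h || !n) || !n))) becomes !((((!u && !m) <-> m) -> True)) = False.
Case v = False: the formula simplifies to (((((!u && !m) <-> m) && ((m -> !m) -> m)) -> ((h || !n) || n)) -> ((!h && h) && (m && (u && !u)))) && ((((m <-> u) || !(!n)) && (((m -> n) <-> (h -> !n)) && h)) <-> !(!(((m && !h) && !m)))).
  m = True: simplifies to ((!h && h) && (u && !u)) && !(((u || !(!n)) && ((n <-> (h -> !n)) && h))).
    u = True: the conjunct !u is False.
    u = False: the conjunct u is False.
  m = False: the conjunct ((((!u && !m) <-> m) && ((m -> !m) -> m)) -> ((h || !n) || n)) -> ((!h && h) && (m && (u && !u))) becomes (False -> ((h || !n) || n)) -> ((!h && h) && False) = False.
Both cases fail — unsatisfiable.

Unsatisfiable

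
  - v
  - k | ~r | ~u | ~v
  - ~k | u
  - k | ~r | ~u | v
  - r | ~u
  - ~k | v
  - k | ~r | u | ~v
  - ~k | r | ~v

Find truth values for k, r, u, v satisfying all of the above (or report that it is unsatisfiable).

Unit clause (v) forces v = True.
Set k = True.
  then (~k | u) forces u = True.
  then (r | ~u) forces r = True.
Check each clause:
  (v): v holds.
  (k | ~r | ~u | ~v): k holds.
  (~k | u): u holds.
  (k | ~r | ~u | v): k holds.
  (r | ~u): r holds.
  (~k | v): v holds.
  (k | ~r | u | ~v): k holds.
  (~k | r | ~v): r holds.
All clauses satisfied.

k: True; r: True; u: True; v: True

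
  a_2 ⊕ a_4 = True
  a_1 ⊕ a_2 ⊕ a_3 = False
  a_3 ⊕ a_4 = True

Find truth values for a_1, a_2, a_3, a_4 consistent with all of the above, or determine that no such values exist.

a_1 = False, a_2 = True, a_3 = True, a_4 = False

a_2 ⊕ a_4 = T ⊕ F = True ✓
a_1 ⊕ a_2 ⊕ a_3 = F ⊕ T ⊕ T = False ✓
a_3 ⊕ a_4 = T ⊕ F = True ✓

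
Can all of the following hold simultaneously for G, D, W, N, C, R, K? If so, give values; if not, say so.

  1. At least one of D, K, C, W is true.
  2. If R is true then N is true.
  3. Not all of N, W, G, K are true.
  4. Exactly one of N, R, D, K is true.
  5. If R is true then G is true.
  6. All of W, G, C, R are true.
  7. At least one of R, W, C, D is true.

Unsatisfiable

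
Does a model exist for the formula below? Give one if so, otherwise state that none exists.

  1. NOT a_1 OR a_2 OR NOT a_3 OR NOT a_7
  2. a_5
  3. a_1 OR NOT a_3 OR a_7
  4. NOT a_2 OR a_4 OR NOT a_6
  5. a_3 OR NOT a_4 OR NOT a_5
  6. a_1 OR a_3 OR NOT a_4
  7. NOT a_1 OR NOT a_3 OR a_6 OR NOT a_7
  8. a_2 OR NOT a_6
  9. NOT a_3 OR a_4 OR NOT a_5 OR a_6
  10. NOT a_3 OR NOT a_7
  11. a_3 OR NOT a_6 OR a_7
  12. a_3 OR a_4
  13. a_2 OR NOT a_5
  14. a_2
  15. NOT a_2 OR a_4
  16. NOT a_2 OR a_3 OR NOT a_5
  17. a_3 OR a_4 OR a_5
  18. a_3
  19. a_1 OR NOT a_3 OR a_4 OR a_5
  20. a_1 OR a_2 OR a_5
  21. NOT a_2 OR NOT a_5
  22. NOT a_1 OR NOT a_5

Case a_2 = True:
  (a_5) forces a_5 = True.
  Clause (NOT a_2 OR NOT a_5) is falsified — contradiction.
Case a_2 = False:
  Clause (a_2) is falsified — contradiction.
Both cases fail, so the formula is unsatisfiable.

No satisfying assignment exists.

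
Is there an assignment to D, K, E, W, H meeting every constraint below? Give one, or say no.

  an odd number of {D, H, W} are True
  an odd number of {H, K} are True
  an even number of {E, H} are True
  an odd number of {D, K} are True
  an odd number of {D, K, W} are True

Unsatisfiable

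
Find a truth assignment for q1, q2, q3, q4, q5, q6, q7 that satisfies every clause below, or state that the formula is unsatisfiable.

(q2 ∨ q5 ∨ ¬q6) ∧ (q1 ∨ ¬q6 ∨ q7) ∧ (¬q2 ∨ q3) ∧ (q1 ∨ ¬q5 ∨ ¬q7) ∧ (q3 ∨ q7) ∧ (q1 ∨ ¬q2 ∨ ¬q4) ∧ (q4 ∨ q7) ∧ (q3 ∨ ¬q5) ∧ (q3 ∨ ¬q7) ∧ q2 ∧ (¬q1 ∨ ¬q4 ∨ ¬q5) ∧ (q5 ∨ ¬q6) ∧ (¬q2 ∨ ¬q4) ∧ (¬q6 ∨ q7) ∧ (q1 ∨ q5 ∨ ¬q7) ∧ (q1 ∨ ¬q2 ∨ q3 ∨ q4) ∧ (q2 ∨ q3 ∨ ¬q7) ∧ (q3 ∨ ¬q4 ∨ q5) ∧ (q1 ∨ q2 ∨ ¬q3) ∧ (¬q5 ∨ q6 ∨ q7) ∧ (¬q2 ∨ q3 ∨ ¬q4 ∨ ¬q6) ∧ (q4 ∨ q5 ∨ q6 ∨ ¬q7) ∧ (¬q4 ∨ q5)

q1=T, q2=T, q3=T, q4=F, q5=T, q6=T, q7=T

Unit clause (q2) forces q2 = True.
In (¬q2 ∨ ¬q4) only ¬q4 is left, so q4 = False.
In (¬q2 ∨ q3) only q3 is left, so q3 = True.
In (q4 ∨ q7) only q7 is left, so q7 = True.
Set q1 = True.
Try q5 = False:
  (q5 ∨ ¬q6) forces q6 = False.
  clause (q4 ∨ q5 ∨ q6 ∨ ¬q7) is falsified — backtrack.
So q5 = True.
Set q6 = True.
All clauses satisfied.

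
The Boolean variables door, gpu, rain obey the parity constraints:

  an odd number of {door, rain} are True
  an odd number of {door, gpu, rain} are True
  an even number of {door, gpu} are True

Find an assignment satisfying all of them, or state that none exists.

door=F; gpu=F; rain=T

{door, rain}: 1 true → odd ✓
{door, gpu, rain}: 1 true → odd ✓
{door, gpu}: 0 true → even ✓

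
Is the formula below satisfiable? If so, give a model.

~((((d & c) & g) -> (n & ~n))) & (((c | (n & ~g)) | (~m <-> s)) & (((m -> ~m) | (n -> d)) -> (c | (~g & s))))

g=T; n=T; m=T; c=T; s=F; d=T

  ~((((d & c) & g) -> (n & ~n))) = True
    ((d & c) & g) -> (n & ~n) = False
      (d & c) & g = True
        d & c = True
      n & ~n = False
        ~n = False
  ((c | (n & ~g)) | (~m <-> s)) & (((m -> ~m) | (n -> d)) -> (c | (~g & s))) = True
    (c | (n & ~g)) | (~m <-> s) = True
      c | (n & ~g) = True
        n & ~g = False
          ~g = False
      ~m <-> s = True
        ~m = False
    ((m -> ~m) | (n -> d)) -> (c | (~g & s)) = True
      (m -> ~m) | (n -> d) = True
        m -> ~m = False
          ~m = False
        n -> d = True
      c | (~g & s) = True
        ~g & s = False
          ~g = False
Both conjuncts True, so the formula holds.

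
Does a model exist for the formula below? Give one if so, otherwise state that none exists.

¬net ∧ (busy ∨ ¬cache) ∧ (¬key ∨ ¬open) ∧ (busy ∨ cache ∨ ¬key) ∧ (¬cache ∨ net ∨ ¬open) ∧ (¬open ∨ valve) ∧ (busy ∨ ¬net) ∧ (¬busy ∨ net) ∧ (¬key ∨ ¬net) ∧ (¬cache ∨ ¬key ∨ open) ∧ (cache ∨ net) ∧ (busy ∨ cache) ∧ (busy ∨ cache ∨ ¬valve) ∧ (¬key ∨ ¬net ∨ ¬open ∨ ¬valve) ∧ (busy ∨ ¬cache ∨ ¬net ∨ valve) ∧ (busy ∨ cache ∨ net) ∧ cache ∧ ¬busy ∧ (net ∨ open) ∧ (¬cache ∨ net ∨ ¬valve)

Case net = True:
  Clause (¬net) is falsified — contradiction.
Case net = False:
  (¬busy ∨ net) forces busy = False.
  (busy ∨ ¬cache) forces cache = False.
  Clause (cache ∨ net) is falsified — contradiction.
Both cases fail, so the formula is unsatisfiable.

Unsatisfiable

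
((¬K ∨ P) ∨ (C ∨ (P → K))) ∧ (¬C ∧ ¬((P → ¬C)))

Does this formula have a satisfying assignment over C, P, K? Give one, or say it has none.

The formula is unsatisfiable.

Case C = True: the conjunct ¬C is False.
Case C = False: the conjunct ¬((P → ¬C)) becomes ¬((P → True)) = False.
Both cases fail — unsatisfiable.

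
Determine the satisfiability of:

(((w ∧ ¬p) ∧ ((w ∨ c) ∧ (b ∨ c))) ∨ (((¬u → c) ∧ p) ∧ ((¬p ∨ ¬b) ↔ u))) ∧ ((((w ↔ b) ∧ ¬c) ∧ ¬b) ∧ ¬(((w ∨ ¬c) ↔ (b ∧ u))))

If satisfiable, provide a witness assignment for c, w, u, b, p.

c = False, w = False, u = True, b = False, p = True

  ((w ∧ ¬p) ∧ ((w ∨ c) ∧ (b ∨ c))) ∨ (((¬u → c) ∧ p) ∧ ((¬p ∨ ¬b) ↔ u)) = True
    (w ∧ ¬p) ∧ ((w ∨ c) ∧ (b ∨ c)) = False
      w ∧ ¬p = False
        ¬p = False
      (w ∨ c) ∧ (b ∨ c) = False
        w ∨ c = False
        b ∨ c = False
    ((¬u → c) ∧ p) ∧ ((¬p ∨ ¬b) ↔ u) = True
      (¬u → c) ∧ p = True
        ¬u → c = True
          ¬u = False
      (¬p ∨ ¬b) ↔ u = True
        ¬p ∨ ¬b = True
          ¬p = False
          ¬b = True
  (((w ↔ b) ∧ ¬c) ∧ ¬b) ∧ ¬(((w ∨ ¬c) ↔ (b ∧ u))) = True
    ((w ↔ b) ∧ ¬c) ∧ ¬b = True
      (w ↔ b) ∧ ¬c = True
        w ↔ b = True
        ¬c = True
      ¬b = True
    ¬(((w ∨ ¬c) ↔ (b ∧ u))) = True
      (w ∨ ¬c) ↔ (b ∧ u) = False
        w ∨ ¬c = True
          ¬c = True
        b ∧ u = False
Both conjuncts True, so the formula holds.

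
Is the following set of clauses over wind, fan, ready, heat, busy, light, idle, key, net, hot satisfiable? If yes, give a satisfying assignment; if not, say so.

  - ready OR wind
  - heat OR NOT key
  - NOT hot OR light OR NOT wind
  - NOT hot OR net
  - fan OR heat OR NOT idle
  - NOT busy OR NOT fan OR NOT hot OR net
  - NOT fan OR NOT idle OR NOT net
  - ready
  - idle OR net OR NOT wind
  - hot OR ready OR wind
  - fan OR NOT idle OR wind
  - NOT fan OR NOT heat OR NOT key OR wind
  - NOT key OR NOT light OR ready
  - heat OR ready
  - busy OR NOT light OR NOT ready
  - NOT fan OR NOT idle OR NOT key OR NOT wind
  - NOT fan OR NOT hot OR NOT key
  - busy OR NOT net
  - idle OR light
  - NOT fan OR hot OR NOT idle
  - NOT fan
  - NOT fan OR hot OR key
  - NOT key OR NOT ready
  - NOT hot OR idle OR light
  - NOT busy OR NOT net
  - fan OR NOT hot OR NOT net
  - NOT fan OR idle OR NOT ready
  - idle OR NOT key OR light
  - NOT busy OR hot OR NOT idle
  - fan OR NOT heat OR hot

Unit clause (ready) forces ready = True.
Unit clause (NOT fan) forces fan = False.
In (NOT key OR NOT ready) only NOT key is left, so key = False.
Set wind = False.
  then (fan OR NOT idle OR wind) forces idle = False.
  then (idle OR light) forces light = True.
  then (busy OR NOT light OR NOT ready) forces busy = True.
  then (NOT busy OR NOT net) forces net = False.
  then (NOT hot OR net) forces hot = False.
  then (fan OR NOT heat OR hot) forces heat = False.
All clauses satisfied.

wind = False, fan = False, ready = True, heat = False, busy = True, light = True, idle = False, key = False, net = False, hot = False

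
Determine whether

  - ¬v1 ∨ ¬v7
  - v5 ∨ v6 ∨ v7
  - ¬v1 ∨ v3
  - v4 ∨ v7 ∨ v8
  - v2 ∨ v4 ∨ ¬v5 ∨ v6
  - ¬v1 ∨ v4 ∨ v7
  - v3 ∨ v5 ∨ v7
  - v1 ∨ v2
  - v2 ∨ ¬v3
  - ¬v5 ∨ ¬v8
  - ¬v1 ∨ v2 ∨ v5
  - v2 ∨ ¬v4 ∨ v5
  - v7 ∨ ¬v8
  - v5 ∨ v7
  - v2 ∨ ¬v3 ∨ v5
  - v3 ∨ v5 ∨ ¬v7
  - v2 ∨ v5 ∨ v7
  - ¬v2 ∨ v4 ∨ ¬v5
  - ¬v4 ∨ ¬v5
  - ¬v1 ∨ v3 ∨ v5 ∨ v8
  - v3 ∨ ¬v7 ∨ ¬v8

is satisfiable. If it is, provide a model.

Set v1 = False.
  then (v1 ∨ v2) forces v2 = True.
Set v3 = True.
Set v4 = True.
  then (¬v4 ∨ ¬v5) forces v5 = False.
  then (v5 ∨ v7) forces v7 = True.
Set v6 = True.
Set v8 = True.
All clauses satisfied.

v1 = False; v2 = True; v3 = True; v4 = True; v5 = False; v6 = True; v7 = True; v8 = True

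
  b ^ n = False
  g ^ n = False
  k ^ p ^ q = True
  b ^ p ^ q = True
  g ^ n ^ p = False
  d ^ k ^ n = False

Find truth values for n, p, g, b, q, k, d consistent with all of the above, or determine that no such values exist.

n = True, p = False, g = True, b = True, q = False, k = True, d = False

b ^ n = T ^ T = False ✓
g ^ n = T ^ T = False ✓
k ^ p ^ q = T ^ F ^ F = True ✓
b ^ p ^ q = T ^ F ^ F = True ✓
g ^ n ^ p = T ^ T ^ F = False ✓
d ^ k ^ n = F ^ T ^ T = False ✓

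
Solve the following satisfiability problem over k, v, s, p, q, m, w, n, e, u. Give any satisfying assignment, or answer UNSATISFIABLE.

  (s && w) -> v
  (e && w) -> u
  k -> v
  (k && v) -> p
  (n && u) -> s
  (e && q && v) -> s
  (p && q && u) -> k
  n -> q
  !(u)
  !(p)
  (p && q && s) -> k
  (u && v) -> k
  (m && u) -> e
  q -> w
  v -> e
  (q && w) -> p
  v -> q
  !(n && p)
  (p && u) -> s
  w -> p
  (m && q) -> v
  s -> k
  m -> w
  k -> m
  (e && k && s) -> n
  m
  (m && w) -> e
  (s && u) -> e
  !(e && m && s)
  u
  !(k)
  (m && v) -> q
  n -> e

Case u = True:
  Clause (!u) is falsified — contradiction.
Case u = False:
  Clause (u) is falsified — contradiction.
Both cases fail, so the formula is unsatisfiable.

Unsatisfiable — no assignment works.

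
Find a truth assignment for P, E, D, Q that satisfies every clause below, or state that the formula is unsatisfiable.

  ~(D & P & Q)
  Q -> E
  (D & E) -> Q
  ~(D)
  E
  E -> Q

P = True, E = True, D = False, Q = True

Unit clause (E) forces E = True.
Unit clause (~D) forces D = False.
In (~E | Q) only Q is left, so Q = True.
Set P = True.
All clauses satisfied.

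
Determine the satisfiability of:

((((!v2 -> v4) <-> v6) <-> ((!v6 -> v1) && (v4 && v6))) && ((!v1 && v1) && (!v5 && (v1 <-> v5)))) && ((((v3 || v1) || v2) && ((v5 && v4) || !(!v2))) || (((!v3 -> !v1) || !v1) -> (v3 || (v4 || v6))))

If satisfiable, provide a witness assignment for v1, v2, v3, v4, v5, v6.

Case v1 = True: the conjunct !v1 is False.
Case v1 = False: the conjunct v1 is False.
Both cases fail — unsatisfiable.

Unsatisfiable — no assignment works.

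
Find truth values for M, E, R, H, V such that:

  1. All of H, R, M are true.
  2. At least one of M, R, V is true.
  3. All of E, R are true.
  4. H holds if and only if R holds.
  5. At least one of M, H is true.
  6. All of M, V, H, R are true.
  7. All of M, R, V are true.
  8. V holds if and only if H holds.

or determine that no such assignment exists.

M = True, E = True, R = True, H = True, V = True

  (1) {H, R, M}: all 3 true ✓
  (2) {M, R, V}: 3 true — at least one ✓
  (3) {E, R}: all 2 true ✓
  (4) H=T, R=T — same ✓
  (5) {M, H}: 2 true — at least one ✓
  (6) {M, V, H, R}: all 4 true ✓
  (7) {M, R, V}: all 3 true ✓
  (8) V=T, H=T — same ✓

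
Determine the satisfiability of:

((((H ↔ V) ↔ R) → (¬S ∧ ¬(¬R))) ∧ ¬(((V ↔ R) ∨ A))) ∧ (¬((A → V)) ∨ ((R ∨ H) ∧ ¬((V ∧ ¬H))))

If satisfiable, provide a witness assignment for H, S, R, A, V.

H = True, S = False, R = True, A = False, V = False

  (((H ↔ V) ↔ R) → (¬S ∧ ¬(¬R))) ∧ ¬(((V ↔ R) ∨ A)) = True
    ((H ↔ V) ↔ R) → (¬S ∧ ¬(¬R)) = True
      (H ↔ V) ↔ R = False
        H ↔ V = False
      ¬S ∧ ¬(¬R) = True
        ¬S = True
        ¬(¬R) = True
          ¬R = False
    ¬(((V ↔ R) ∨ A)) = True
      (V ↔ R) ∨ A = False
        V ↔ R = False
  ¬((A → V)) ∨ ((R ∨ H) ∧ ¬((V ∧ ¬H))) = True
    ¬((A → V)) = False
      A → V = True
    (R ∨ H) ∧ ¬((V ∧ ¬H)) = True
      R ∨ H = True
      ¬((V ∧ ¬H)) = True
        V ∧ ¬H = False
          ¬H = False
Both conjuncts True, so the formula holds.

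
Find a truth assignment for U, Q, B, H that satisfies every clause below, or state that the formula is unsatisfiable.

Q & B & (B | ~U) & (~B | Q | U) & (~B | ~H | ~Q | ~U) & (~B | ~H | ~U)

Unit clause (Q) forces Q = True.
Unit clause (B) forces B = True.
Set U = False.
Set H = False.
All clauses satisfied.

U = False; Q = True; B = True; H = False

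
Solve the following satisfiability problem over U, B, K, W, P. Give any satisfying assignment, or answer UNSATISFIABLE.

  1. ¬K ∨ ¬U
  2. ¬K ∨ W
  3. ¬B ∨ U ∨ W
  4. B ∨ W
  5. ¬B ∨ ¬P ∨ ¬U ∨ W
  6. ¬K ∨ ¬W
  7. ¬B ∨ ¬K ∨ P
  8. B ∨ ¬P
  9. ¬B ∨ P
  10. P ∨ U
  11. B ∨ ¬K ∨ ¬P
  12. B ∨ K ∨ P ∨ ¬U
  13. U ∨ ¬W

U = True, B = True, K = False, W = True, P = True

Try U = False:
  (P ∨ U) forces P = True.
  (B ∨ ¬P) forces B = True.
  (¬B ∨ U ∨ W) forces W = True.
  clause (U ∨ ¬W) is falsified — backtrack.
So U = True.
  then (¬K ∨ ¬U) forces K = False.
Set B = True.
  then (¬B ∨ P) forces P = True.
  then (¬B ∨ ¬P ∨ ¬U ∨ W) forces W = True.
All clauses satisfied.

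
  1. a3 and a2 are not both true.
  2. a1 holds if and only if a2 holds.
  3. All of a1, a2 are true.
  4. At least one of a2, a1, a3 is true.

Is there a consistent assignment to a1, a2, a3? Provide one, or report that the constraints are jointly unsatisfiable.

a1: True, a2: True, a3: False

  (1) a3=F, a2=T — not both ✓
  (2) a1=T, a2=T — same ✓
  (3) {a1, a2}: all 2 true ✓
  (4) {a2, a1, a3}: 2 true — at least one ✓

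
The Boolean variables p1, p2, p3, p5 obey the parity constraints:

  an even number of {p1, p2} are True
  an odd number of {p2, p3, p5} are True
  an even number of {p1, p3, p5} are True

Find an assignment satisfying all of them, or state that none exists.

No satisfying assignment exists.

Adding constraints 1, 2, 3 mod 2: every variable appears an even number of times on the left, so the left side is 0.
But the right sides sum to 1 (mod 2). 0 ≠ 1 — the system is inconsistent.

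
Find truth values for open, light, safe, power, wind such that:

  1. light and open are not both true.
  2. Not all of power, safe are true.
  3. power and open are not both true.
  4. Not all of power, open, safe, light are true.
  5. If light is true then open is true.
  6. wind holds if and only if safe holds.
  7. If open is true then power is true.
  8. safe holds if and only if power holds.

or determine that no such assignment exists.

open: False, light: False, safe: False, power: False, wind: False

  (1) light=F, open=F — not both ✓
  (2) {power, safe}: 0/2 true — not all ✓
  (3) power=F, open=F — not both ✓
  (4) {power, open, safe, light}: 0/4 true — not all ✓
  (5) light=F ⇒ open: vacuous ✓
  (6) wind=F, safe=F — same ✓
  (7) open=F ⇒ power: vacuous ✓
  (8) safe=F, power=F — same ✓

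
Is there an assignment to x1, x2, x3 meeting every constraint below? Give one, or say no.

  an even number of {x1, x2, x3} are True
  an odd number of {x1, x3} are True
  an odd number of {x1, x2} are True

x1 = False; x2 = True; x3 = True

{x1, x2, x3}: 2 true → even ✓
{x1, x3}: 1 true → odd ✓
{x1, x2}: 1 true → odd ✓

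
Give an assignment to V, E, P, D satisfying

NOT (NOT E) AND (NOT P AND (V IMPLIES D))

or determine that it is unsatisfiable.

V=F; E=T; P=F; D=T

  NOT (NOT E) = True
    NOT E = False
  NOT P AND (V IMPLIES D) = True
    NOT P = True
    V IMPLIES D = True
Both conjuncts True, so the formula holds.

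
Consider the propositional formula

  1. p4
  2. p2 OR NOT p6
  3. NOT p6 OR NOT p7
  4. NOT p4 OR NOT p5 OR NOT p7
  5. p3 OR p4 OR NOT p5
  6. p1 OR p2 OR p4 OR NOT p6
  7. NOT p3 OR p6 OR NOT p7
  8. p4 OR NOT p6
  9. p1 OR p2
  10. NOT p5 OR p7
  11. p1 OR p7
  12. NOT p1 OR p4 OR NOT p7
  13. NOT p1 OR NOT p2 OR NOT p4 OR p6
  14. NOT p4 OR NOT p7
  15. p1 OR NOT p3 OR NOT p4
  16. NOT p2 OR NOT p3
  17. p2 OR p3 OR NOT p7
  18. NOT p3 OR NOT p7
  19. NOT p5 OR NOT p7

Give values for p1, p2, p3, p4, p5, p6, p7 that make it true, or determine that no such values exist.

p1=T; p2=F; p3=F; p4=T; p5=F; p6=F; p7=F

Unit clause (p4) forces p4 = True.
In (NOT p4 OR NOT p7) only NOT p7 is left, so p7 = False.
In (NOT p5 OR p7) only NOT p5 is left, so p5 = False.
In (p1 OR p7) only p1 is left, so p1 = True.
Set p2 = False.
  then (p2 OR NOT p6) forces p6 = False.
Set p3 = False.
All clauses satisfied.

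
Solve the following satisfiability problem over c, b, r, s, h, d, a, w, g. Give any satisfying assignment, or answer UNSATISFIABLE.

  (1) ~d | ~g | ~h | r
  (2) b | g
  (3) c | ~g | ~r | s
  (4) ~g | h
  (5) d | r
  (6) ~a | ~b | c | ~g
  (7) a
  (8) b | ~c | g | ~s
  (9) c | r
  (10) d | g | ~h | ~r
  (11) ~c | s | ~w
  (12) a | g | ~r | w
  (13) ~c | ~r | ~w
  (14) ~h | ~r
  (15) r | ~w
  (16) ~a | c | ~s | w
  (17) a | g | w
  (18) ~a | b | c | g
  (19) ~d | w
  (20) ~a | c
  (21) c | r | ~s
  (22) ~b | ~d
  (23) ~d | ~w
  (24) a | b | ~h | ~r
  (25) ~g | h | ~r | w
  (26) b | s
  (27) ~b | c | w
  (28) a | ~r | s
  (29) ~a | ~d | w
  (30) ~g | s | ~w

c = True, b = True, r = True, s = True, h = False, d = False, a = True, w = False, g = False

Unit clause (a) forces a = True.
In (~a | c) only c is left, so c = True.
Set b = True.
  then (~b | ~d) forces d = False.
  then (d | r) forces r = True.
  then (~c | ~r | ~w) forces w = False.
  then (~h | ~r) forces h = False.
  then (~g | h | ~r | w) forces g = False.
Set s = True.
All clauses satisfied.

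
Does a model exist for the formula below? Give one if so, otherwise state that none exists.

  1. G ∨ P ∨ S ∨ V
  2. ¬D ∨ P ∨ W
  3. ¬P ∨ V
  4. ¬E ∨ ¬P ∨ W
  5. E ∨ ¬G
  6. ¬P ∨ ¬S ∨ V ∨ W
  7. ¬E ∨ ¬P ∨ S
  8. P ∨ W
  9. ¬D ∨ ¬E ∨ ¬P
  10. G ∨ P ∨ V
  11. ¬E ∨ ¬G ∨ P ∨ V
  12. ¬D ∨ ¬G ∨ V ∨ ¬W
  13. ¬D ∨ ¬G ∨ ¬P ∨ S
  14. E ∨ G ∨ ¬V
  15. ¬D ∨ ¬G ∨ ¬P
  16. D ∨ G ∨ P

V=T, D=F, E=T, W=T, G=T, S=T, P=T

Try V = False:
  (¬P ∨ V) forces P = False.
  (P ∨ W) forces W = True.
  (G ∨ P ∨ V) forces G = True.
  (E ∨ ¬G) forces E = True.
  clause (¬E ∨ ¬G ∨ P ∨ V) is falsified — backtrack.
So V = True.
Set D = False.
Set E = True.
Try W = False:
  (¬E ∨ ¬P ∨ W) forces P = False.
  clause (P ∨ W) is falsified — backtrack.
So W = True.
Set G = True.
Set S = True.
Set P = True.
All clauses satisfied.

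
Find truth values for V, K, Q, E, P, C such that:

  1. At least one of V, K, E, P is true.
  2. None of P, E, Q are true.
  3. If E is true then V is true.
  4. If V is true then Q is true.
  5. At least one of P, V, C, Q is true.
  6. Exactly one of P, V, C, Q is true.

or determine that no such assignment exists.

V = False, K = True, Q = False, E = False, P = False, C = True

  (1) {V, K, E, P}: 1 true — at least one ✓
  (2) {P, E, Q}: 0 true — none ✓
  (3) E=F ⇒ V: vacuous ✓
  (4) V=F ⇒ Q: vacuous ✓
  (5) {P, V, C, Q}: 1 true — at least one ✓
  (6) {P, V, C, Q}: 1 true — exactly one ✓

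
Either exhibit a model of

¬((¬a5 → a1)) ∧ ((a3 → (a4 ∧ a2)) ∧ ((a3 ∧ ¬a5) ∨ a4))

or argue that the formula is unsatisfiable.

a1=F; a2=T; a3=F; a4=T; a5=F

  ¬((¬a5 → a1)) = True
    ¬a5 → a1 = False
      ¬a5 = True
  (a3 → (a4 ∧ a2)) ∧ ((a3 ∧ ¬a5) ∨ a4) = True
    a3 → (a4 ∧ a2) = True
      a4 ∧ a2 = True
    (a3 ∧ ¬a5) ∨ a4 = True
      a3 ∧ ¬a5 = False
        ¬a5 = True
Both conjuncts True, so the formula holds.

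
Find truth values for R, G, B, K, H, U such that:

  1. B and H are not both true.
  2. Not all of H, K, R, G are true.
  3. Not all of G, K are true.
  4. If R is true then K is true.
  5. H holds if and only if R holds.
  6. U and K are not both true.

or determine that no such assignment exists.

R=F, G=T, B=F, K=F, H=F, U=F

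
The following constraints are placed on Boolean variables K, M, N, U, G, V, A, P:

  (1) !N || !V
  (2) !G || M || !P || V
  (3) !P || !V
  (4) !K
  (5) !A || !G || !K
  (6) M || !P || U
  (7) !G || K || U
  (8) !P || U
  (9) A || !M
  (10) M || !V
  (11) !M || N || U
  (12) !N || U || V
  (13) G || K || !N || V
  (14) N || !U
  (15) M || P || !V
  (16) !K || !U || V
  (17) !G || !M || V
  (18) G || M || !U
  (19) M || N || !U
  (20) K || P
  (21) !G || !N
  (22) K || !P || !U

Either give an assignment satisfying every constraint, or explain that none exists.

The formula is unsatisfiable.

Case K = True:
  Clause (!K) is falsified — contradiction.
Case K = False:
  (K || P) forces P = True.
  (!P || !V) forces V = False.
  (!P || U) forces U = True.
  Clause (K || !P || !U) is falsified — contradiction.
Both cases fail, so the formula is unsatisfiable.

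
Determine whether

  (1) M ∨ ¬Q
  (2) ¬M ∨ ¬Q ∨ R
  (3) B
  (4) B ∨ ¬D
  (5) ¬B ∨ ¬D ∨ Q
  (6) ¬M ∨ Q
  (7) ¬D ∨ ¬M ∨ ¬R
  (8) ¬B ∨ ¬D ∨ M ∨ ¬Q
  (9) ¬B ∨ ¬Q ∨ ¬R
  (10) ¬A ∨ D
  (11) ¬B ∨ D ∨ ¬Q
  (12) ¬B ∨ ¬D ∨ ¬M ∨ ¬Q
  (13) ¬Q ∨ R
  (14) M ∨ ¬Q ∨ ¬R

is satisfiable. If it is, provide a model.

Unit clause (B) forces B = True.
Set R = False.
  then (¬Q ∨ R) forces Q = False.
  then (¬B ∨ ¬D ∨ Q) forces D = False.
  then (¬M ∨ Q) forces M = False.
  then (¬A ∨ D) forces A = False.
All clauses satisfied.

R = False, D = False, M = False, B = True, Q = False, A = False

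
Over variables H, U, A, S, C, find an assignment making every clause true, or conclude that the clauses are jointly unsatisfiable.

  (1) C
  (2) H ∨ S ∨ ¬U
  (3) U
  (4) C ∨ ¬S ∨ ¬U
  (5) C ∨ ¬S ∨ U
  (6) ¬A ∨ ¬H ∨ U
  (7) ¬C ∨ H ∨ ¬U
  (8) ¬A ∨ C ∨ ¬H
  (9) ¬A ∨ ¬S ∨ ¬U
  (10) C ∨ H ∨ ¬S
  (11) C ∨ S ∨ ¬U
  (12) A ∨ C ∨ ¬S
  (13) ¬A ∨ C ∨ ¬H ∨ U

Unit clause (C) forces C = True.
Unit clause (U) forces U = True.
In (¬C ∨ H ∨ ¬U) only H is left, so H = True.
Set A = False.
Set S = False.
All clauses satisfied.

H=T; U=T; A=F; S=F; C=T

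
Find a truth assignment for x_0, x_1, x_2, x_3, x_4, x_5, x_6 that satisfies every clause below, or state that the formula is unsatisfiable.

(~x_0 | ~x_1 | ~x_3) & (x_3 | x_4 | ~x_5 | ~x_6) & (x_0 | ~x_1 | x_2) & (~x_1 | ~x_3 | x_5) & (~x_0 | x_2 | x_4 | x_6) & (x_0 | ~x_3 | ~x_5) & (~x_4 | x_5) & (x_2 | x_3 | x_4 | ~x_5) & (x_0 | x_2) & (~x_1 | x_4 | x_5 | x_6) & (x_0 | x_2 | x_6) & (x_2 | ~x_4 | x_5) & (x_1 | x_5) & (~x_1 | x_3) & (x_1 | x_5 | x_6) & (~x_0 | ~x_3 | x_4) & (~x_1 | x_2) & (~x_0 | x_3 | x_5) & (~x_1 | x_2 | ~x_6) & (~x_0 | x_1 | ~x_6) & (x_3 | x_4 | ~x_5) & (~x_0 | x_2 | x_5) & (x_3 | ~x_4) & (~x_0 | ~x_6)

x_0 = True; x_1 = False; x_2 = False; x_3 = True; x_4 = True; x_5 = True; x_6 = False

Set x_0 = True.
  then (~x_0 | ~x_6) forces x_6 = False.
Try x_1 = True:
  (~x_0 | ~x_1 | ~x_3) forces x_3 = False.
  clause (~x_1 | x_3) is falsified — backtrack.
So x_1 = False.
  then (x_1 | x_5) forces x_5 = True.
Set x_2 = False.
  then (~x_0 | x_2 | x_4 | x_6) forces x_4 = True.
  then (x_3 | ~x_4) forces x_3 = True.
All clauses satisfied.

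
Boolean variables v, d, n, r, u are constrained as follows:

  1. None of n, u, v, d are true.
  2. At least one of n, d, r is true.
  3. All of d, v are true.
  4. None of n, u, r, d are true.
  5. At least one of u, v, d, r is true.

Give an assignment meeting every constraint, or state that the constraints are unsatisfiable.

No satisfying assignment exists.

Case v = True:
  Constraint (1) is violated (v=T) — contradiction.
Case v = False:
  Constraint (3) is violated (v=F) — contradiction.
Both cases fail — unsatisfiable.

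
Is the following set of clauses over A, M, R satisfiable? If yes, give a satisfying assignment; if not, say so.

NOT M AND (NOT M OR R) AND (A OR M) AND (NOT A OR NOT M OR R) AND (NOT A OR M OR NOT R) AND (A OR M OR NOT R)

A = True, M = False, R = False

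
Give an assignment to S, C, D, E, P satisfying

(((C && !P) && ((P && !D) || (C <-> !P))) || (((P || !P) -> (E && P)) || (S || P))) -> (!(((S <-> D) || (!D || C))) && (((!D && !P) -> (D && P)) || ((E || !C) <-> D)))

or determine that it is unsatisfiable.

S: False, C: False, D: True, E: False, P: True

  (((C && !P) && ((P && !D) || (C <-> !P))) || (((P || !P) -> (E && P)) || (S || P))) -> (!(((S <-> D) || (!D || C))) && (((!D && !P) -> (D && P)) || ((E || !C) <-> D))) = True
    ((C && !P) && ((P && !D) || (C <-> !P))) || (((P || !P) -> (E && P)) || (S || P)) = True
      (C && !P) && ((P && !D) || (C <-> !P)) = False
        C && !P = False
          !P = False
        (P && !D) || (C <-> !P) = True
          P && !D = False
            !D = False
          C <-> !P = True
            !P = False
      ((P || !P) -> (E && P)) || (S || P) = True
        (P || !P) -> (E && P) = False
          P || !P = True
            !P = False
          E && P = False
        S || P = True
    !(((S <-> D) || (!D || C))) && (((!D && !P) -> (D && P)) || ((E || !C) <-> D)) = True
      !(((S <-> D) || (!D || C))) = True
        (S <-> D) || (!D || C) = False
          S <-> D = False
          !D || C = False
            !D = False
      ((!D && !P) -> (D && P)) || ((E || !C) <-> D) = True
        (!D && !P) -> (D && P) = True
          !D && !P = False
            !D = False
            !P = False
          D && P = True
        (E || !C) <-> D = True
          E || !C = True
            !C = True
The formula evaluates to True.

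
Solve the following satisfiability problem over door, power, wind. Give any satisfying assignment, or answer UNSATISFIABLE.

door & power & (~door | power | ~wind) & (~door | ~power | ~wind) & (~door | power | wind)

Unit clause (door) forces door = True.
Unit clause (power) forces power = True.
In (~door | ~power | ~wind) only ~wind is left, so wind = False.
Check each clause:
  (door): door holds.
  (power): power holds.
  (~door | power | ~wind): power holds.
  (~door | ~power | ~wind): ~wind holds.
  (~door | power | wind): power holds.
All clauses satisfied.

door = True, power = True, wind = False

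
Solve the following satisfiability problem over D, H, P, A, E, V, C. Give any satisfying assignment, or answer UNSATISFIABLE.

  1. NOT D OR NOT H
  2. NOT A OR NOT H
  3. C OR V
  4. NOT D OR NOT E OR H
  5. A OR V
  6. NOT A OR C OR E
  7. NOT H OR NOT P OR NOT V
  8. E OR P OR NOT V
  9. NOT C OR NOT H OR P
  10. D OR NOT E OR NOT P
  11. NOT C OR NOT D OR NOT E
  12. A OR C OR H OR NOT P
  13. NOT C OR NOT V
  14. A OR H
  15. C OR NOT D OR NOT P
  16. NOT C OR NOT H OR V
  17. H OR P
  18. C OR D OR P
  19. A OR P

D = True; H = False; P = True; A = True; E = False; V = False; C = True

Set D = True.
  then (NOT D OR NOT H) forces H = False.
  then (NOT D OR NOT E OR H) forces E = False.
  then (A OR H) forces A = True.
  then (H OR P) forces P = True.
  then (NOT A OR C OR E) forces C = True.
  then (NOT C OR NOT V) forces V = False.
All clauses satisfied.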